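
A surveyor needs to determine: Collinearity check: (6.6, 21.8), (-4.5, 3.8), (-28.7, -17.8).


Cross product: ((-4.5)-6.6)*((-17.8)-21.8) - (3.8-21.8)*((-28.7)-6.6)
= -195.84

No, not collinear


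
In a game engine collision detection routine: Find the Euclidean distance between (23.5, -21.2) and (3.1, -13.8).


dx=-20.4, dy=7.4
d^2 = (-20.4)^2 + 7.4^2 = 470.92
d = sqrt(470.92) = 21.7007

21.7007


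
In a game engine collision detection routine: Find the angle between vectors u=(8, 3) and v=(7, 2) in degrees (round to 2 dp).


u.v = 62, |u| = sqrt(73) = 8.544, |v| = sqrt(53) = 7.2801
cos(theta) = u.v/(|u||v|) = 62/sqrt(3869) = 0.996764
theta = acos(0.996764) = 4.61 degrees

4.61 degrees


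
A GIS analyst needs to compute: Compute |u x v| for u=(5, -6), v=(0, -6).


|u x v| = |5*(-6) - (-6)*0|
= |(-30) - 0| = 30

30


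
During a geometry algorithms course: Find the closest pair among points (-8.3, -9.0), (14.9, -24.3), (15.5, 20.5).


d(P0,P1) = 27.7908, d(P0,P2) = 37.9037, d(P1,P2) = 44.804
Closest: P0 and P1

Closest pair: (-8.3, -9.0) and (14.9, -24.3), distance = 27.7908


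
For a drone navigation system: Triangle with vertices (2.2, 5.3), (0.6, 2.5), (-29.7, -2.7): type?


Side lengths squared: AB^2=10.4, BC^2=945.13, CA^2=1081.61
Sorted: [10.4, 945.13, 1081.61]
By sides: Scalene, By angles: Obtuse

Scalene, Obtuse


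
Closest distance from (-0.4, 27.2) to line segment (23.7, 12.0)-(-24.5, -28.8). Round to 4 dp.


Project P onto AB: t = 0.1358 (clamped to [0,1])
Closest point on segment: (17.1556, 6.4603)
Distance: 27.1723

27.1723


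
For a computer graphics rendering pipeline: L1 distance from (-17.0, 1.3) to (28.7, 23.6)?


|(-17)-28.7| + |1.3-23.6| = 45.7 + 22.3 = 68

68


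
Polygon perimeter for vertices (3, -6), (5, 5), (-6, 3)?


Sides: (3, -6)->(5, 5): sqrt(125) = 11.18034, (5, 5)->(-6, 3): sqrt(125) = 11.18034, (-6, 3)->(3, -6): sqrt(162) = 12.727922
Sum = 35.088602
Perimeter = 35.0886

35.0886


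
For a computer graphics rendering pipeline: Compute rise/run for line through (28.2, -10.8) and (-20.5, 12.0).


slope = (y2-y1)/(x2-x1) = (12-(-10.8))/((-20.5)-28.2) = 22.8/(-48.7) = -0.4682

-0.4682


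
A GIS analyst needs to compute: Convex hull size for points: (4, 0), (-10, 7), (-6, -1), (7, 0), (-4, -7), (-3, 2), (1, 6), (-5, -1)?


Convex hull vertices (CCW): (-10, 7), (-4, -7), (7, 0), (1, 6)
Count = 4

4


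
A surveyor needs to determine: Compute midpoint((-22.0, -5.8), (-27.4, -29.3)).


M = (((-22)+(-27.4))/2, ((-5.8)+(-29.3))/2)
= (-24.7, -17.55)

(-24.7, -17.55)


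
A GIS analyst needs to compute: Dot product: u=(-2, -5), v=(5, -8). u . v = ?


u . v = u_x*v_x + u_y*v_y = (-2)*5 + (-5)*(-8)
= (-10) + 40 = 30

30


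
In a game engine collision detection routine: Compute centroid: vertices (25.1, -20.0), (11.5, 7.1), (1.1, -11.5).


Centroid = ((x_A+x_B+x_C)/3, (y_A+y_B+y_C)/3)
= ((25.1+11.5+1.1)/3, ((-20)+7.1+(-11.5))/3)
= (12.5667, -8.1333)

(12.5667, -8.1333)


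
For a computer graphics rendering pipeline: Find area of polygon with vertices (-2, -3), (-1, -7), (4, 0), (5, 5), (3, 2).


Shoelace sum: ((-2)*(-7) - (-1)*(-3)) + ((-1)*0 - 4*(-7)) + (4*5 - 5*0) + (5*2 - 3*5) + (3*(-3) - (-2)*2)
= 49
Area = |49|/2 = 24.5

24.5


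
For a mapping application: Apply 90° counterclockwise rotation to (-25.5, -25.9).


90° CCW: (x,y) -> (-y, x)
(-25.5,-25.9) -> (25.9, -25.5)

(25.9, -25.5)


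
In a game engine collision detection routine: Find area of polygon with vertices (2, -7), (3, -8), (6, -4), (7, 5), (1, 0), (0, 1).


Shoelace sum: (2*(-8) - 3*(-7)) + (3*(-4) - 6*(-8)) + (6*5 - 7*(-4)) + (7*0 - 1*5) + (1*1 - 0*0) + (0*(-7) - 2*1)
= 93
Area = |93|/2 = 46.5

46.5


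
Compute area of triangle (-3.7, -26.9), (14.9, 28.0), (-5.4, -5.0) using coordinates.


Area = |x_A(y_B-y_C) + x_B(y_C-y_A) + x_C(y_A-y_B)|/2
= |(-122.1) + 326.31 + 296.46|/2
= 500.67/2 = 250.335

250.335


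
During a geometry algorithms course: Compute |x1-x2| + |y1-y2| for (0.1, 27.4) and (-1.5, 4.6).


|0.1-(-1.5)| + |27.4-4.6| = 1.6 + 22.8 = 24.4

24.4


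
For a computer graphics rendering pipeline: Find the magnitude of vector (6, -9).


|u| = sqrt(6^2 + (-9)^2) = sqrt(117) = 10.8167

10.8167


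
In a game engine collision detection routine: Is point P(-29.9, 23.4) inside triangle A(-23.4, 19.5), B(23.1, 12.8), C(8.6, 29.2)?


Cross products: AB x AP = 137.8, BC x BP = 715.5, CA x CP = -187.85
All same sign? no

No, outside


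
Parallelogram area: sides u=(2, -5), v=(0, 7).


|u x v| = |2*7 - (-5)*0|
= |14 - 0| = 14

14


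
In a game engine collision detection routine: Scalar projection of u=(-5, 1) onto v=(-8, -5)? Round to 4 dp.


u.v = 35, |v| = sqrt(89) = 9.434
Scalar projection = u.v / |v| = 35 / sqrt(89) = 3.71

3.71


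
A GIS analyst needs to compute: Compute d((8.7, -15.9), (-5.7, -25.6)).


dx=-14.4, dy=-9.7
d^2 = (-14.4)^2 + (-9.7)^2 = 301.45
d = sqrt(301.45) = 17.3623

17.3623


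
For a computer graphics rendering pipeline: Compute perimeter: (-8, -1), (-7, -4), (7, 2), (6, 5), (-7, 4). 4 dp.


Sides: (-8, -1)->(-7, -4): sqrt(10) = 3.162278, (-7, -4)->(7, 2): sqrt(232) = 15.231546, (7, 2)->(6, 5): sqrt(10) = 3.162278, (6, 5)->(-7, 4): sqrt(170) = 13.038405, (-7, 4)->(-8, -1): sqrt(26) = 5.09902
Sum = 39.693527
Perimeter = 39.6935

39.6935


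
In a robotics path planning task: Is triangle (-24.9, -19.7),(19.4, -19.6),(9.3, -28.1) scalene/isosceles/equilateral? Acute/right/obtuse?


Side lengths squared: AB^2=1962.5, BC^2=174.26, CA^2=1240.2
Sorted: [174.26, 1240.2, 1962.5]
By sides: Scalene, By angles: Obtuse

Scalene, Obtuse


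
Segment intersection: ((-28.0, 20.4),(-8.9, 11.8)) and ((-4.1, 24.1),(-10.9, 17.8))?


Cross products: d1=-125.41, d2=53.4, d3=276.21, d4=97.4
d1*d2 < 0 and d3*d4 < 0? no

No, they don't intersect


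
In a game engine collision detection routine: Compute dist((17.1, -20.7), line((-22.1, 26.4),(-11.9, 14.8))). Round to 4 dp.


|cross product| = 25.7
|line direction| = sqrt(238.6) = 15.4467
Distance = 25.7/sqrt(238.6) = 1.6638

1.6638


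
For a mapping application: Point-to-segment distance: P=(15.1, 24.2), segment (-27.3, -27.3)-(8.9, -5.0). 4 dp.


Project P onto AB: t = 1 (clamped to [0,1])
Closest point on segment: (8.9, -5)
Distance: 29.851

29.851


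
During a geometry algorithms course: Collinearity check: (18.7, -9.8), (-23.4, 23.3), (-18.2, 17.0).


Cross product: ((-23.4)-18.7)*(17-(-9.8)) - (23.3-(-9.8))*((-18.2)-18.7)
= 93.11

No, not collinear


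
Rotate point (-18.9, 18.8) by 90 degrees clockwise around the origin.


90° CW: (x,y) -> (y, -x)
(-18.9,18.8) -> (18.8, 18.9)

(18.8, 18.9)


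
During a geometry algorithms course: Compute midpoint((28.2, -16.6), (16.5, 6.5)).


M = ((28.2+16.5)/2, ((-16.6)+6.5)/2)
= (22.35, -5.05)

(22.35, -5.05)


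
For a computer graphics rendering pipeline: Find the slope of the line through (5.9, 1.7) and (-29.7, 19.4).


slope = (y2-y1)/(x2-x1) = (19.4-1.7)/((-29.7)-5.9) = 17.7/(-35.6) = -0.4972

-0.4972


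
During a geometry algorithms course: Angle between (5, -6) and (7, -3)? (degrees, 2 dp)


u.v = 53, |u| = sqrt(61) = 7.8102, |v| = sqrt(58) = 7.6158
cos(theta) = u.v/(|u||v|) = 53/sqrt(3538) = 0.891039
theta = acos(0.891039) = 27 degrees

27 degrees


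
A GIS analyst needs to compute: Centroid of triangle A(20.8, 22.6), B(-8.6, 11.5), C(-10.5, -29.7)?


Centroid = ((x_A+x_B+x_C)/3, (y_A+y_B+y_C)/3)
= ((20.8+(-8.6)+(-10.5))/3, (22.6+11.5+(-29.7))/3)
= (0.5667, 1.4667)

(0.5667, 1.4667)


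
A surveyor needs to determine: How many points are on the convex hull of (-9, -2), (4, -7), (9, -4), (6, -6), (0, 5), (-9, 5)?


Convex hull vertices (CCW): (-9, -2), (4, -7), (6, -6), (9, -4), (0, 5), (-9, 5)
Count = 6

6


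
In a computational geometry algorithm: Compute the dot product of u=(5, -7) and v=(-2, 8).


u . v = u_x*v_x + u_y*v_y = 5*(-2) + (-7)*8
= (-10) + (-56) = -66

-66


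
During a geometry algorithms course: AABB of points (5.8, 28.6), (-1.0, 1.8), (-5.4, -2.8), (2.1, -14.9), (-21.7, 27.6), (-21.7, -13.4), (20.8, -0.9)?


x range: [-21.7, 20.8]
y range: [-14.9, 28.6]
Bounding box: (-21.7,-14.9) to (20.8,28.6)

(-21.7,-14.9) to (20.8,28.6)


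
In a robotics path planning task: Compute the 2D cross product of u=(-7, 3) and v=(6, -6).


u x v = u_x*v_y - u_y*v_x = (-7)*(-6) - 3*6
= 42 - 18 = 24

24


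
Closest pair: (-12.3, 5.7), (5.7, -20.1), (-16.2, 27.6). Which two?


d(P0,P1) = 31.4585, d(P0,P2) = 22.2445, d(P1,P2) = 52.4871
Closest: P0 and P2

Closest pair: (-12.3, 5.7) and (-16.2, 27.6), distance = 22.2445


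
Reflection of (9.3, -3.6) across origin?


Reflection over origin: (x,y) -> (-x,-y)
(9.3, -3.6) -> (-9.3, 3.6)

(-9.3, 3.6)


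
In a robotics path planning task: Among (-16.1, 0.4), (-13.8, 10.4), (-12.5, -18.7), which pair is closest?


d(P0,P1) = 10.2611, d(P0,P2) = 19.4363, d(P1,P2) = 29.129
Closest: P0 and P1

Closest pair: (-16.1, 0.4) and (-13.8, 10.4), distance = 10.2611


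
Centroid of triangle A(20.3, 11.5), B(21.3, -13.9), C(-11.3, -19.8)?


Centroid = ((x_A+x_B+x_C)/3, (y_A+y_B+y_C)/3)
= ((20.3+21.3+(-11.3))/3, (11.5+(-13.9)+(-19.8))/3)
= (10.1, -7.4)

(10.1, -7.4)


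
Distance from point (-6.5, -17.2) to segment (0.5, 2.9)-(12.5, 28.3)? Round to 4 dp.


Project P onto AB: t = 0 (clamped to [0,1])
Closest point on segment: (0.5, 2.9)
Distance: 21.284

21.284


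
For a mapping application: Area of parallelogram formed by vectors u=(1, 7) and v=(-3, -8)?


|u x v| = |1*(-8) - 7*(-3)|
= |(-8) - (-21)| = 13

13


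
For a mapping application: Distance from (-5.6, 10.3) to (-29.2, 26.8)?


dx=-23.6, dy=16.5
d^2 = (-23.6)^2 + 16.5^2 = 829.21
d = sqrt(829.21) = 28.796

28.796


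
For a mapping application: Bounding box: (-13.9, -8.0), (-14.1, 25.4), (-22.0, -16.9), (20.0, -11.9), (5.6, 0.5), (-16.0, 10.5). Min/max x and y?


x range: [-22, 20]
y range: [-16.9, 25.4]
Bounding box: (-22,-16.9) to (20,25.4)

(-22,-16.9) to (20,25.4)


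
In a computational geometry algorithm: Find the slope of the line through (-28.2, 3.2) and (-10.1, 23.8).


slope = (y2-y1)/(x2-x1) = (23.8-3.2)/((-10.1)-(-28.2)) = 20.6/18.1 = 1.1381

1.1381


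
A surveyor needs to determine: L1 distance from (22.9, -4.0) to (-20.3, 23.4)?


|22.9-(-20.3)| + |(-4)-23.4| = 43.2 + 27.4 = 70.6

70.6


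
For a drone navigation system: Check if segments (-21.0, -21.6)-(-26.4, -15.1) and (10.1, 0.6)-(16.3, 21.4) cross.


Cross products: d1=509.24, d2=661.86, d3=-322.03, d4=-474.65
d1*d2 < 0 and d3*d4 < 0? no

No, they don't intersect


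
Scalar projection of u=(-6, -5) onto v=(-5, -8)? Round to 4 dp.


u.v = 70, |v| = sqrt(89) = 9.434
Scalar projection = u.v / |v| = 70 / sqrt(89) = 7.42

7.42


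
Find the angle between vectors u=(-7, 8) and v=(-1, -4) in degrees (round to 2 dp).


u.v = -25, |u| = sqrt(113) = 10.6301, |v| = sqrt(17) = 4.1231
cos(theta) = u.v/(|u||v|) = -25/sqrt(1921) = -0.570396
theta = acos(-0.570396) = 124.78 degrees

124.78 degrees


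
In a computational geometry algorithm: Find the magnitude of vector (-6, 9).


|u| = sqrt((-6)^2 + 9^2) = sqrt(117) = 10.8167

10.8167


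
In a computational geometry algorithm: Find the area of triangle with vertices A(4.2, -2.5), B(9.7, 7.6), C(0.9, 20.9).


Area = |x_A(y_B-y_C) + x_B(y_C-y_A) + x_C(y_A-y_B)|/2
= |(-55.86) + 226.98 + (-9.09)|/2
= 162.03/2 = 81.015

81.015


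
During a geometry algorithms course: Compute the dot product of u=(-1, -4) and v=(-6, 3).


u . v = u_x*v_x + u_y*v_y = (-1)*(-6) + (-4)*3
= 6 + (-12) = -6

-6


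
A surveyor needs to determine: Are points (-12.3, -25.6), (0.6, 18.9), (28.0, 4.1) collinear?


Cross product: (0.6-(-12.3))*(4.1-(-25.6)) - (18.9-(-25.6))*(28-(-12.3))
= -1410.22

No, not collinear


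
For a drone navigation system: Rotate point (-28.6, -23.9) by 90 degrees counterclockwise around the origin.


90° CCW: (x,y) -> (-y, x)
(-28.6,-23.9) -> (23.9, -28.6)

(23.9, -28.6)


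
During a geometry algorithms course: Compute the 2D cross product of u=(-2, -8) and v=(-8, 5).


u x v = u_x*v_y - u_y*v_x = (-2)*5 - (-8)*(-8)
= (-10) - 64 = -74

-74


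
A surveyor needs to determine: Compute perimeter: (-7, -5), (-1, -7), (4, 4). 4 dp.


Sides: (-7, -5)->(-1, -7): sqrt(40) = 6.324555, (-1, -7)->(4, 4): sqrt(146) = 12.083046, (4, 4)->(-7, -5): sqrt(202) = 14.21267
Sum = 32.620271
Perimeter = 32.6203

32.6203


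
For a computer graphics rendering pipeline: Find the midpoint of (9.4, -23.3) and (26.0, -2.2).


M = ((9.4+26)/2, ((-23.3)+(-2.2))/2)
= (17.7, -12.75)

(17.7, -12.75)


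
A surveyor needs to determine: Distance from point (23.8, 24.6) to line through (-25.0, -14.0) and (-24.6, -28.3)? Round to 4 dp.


|cross product| = 713.28
|line direction| = sqrt(204.65) = 14.3056
Distance = 713.28/sqrt(204.65) = 49.8602

49.8602


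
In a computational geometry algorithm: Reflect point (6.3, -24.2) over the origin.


Reflection over origin: (x,y) -> (-x,-y)
(6.3, -24.2) -> (-6.3, 24.2)

(-6.3, 24.2)


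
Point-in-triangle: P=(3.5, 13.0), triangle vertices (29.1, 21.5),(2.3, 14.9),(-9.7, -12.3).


Cross products: AB x AP = 58.84, BC x BP = 55.44, CA x CP = 535.48
All same sign? yes

Yes, inside


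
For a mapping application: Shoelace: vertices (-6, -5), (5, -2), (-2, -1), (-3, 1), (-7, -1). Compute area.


Shoelace sum: ((-6)*(-2) - 5*(-5)) + (5*(-1) - (-2)*(-2)) + ((-2)*1 - (-3)*(-1)) + ((-3)*(-1) - (-7)*1) + ((-7)*(-5) - (-6)*(-1))
= 62
Area = |62|/2 = 31

31


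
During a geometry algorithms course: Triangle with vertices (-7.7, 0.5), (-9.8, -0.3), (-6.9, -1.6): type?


Side lengths squared: AB^2=5.05, BC^2=10.1, CA^2=5.05
Sorted: [5.05, 5.05, 10.1]
By sides: Isosceles, By angles: Right

Isosceles, Right


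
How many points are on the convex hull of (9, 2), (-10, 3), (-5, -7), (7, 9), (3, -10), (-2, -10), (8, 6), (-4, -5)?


Convex hull vertices (CCW): (-10, 3), (-5, -7), (-2, -10), (3, -10), (9, 2), (8, 6), (7, 9)
Count = 7

7


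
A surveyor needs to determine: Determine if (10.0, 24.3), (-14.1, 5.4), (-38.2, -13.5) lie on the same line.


Cross product: ((-14.1)-10)*((-13.5)-24.3) - (5.4-24.3)*((-38.2)-10)
= 0

Yes, collinear


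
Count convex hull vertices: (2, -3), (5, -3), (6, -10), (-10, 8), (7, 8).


Convex hull vertices (CCW): (-10, 8), (6, -10), (7, 8)
Count = 3

3


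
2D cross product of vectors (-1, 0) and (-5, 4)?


u x v = u_x*v_y - u_y*v_x = (-1)*4 - 0*(-5)
= (-4) - 0 = -4

-4


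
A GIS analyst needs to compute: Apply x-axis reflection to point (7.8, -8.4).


Reflection over x-axis: (x,y) -> (x,-y)
(7.8, -8.4) -> (7.8, 8.4)

(7.8, 8.4)


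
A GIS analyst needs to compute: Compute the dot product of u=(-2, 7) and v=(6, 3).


u . v = u_x*v_x + u_y*v_y = (-2)*6 + 7*3
= (-12) + 21 = 9

9


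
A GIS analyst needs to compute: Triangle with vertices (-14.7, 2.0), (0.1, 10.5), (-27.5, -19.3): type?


Side lengths squared: AB^2=291.29, BC^2=1649.8, CA^2=617.53
Sorted: [291.29, 617.53, 1649.8]
By sides: Scalene, By angles: Obtuse

Scalene, Obtuse


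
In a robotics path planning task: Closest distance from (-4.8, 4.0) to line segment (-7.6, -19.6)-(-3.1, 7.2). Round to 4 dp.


Project P onto AB: t = 0.8735 (clamped to [0,1])
Closest point on segment: (-3.6692, 3.8101)
Distance: 1.1466

1.1466


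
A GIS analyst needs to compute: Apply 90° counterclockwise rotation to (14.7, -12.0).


90° CCW: (x,y) -> (-y, x)
(14.7,-12) -> (12, 14.7)

(12, 14.7)


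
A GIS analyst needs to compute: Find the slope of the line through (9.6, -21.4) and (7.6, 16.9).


slope = (y2-y1)/(x2-x1) = (16.9-(-21.4))/(7.6-9.6) = 38.3/(-2) = -19.15

-19.15


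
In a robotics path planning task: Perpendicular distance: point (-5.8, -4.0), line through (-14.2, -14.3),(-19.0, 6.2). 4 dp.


|cross product| = 221.64
|line direction| = sqrt(443.29) = 21.0545
Distance = 221.64/sqrt(443.29) = 10.527

10.527


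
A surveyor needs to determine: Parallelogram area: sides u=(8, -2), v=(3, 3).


|u x v| = |8*3 - (-2)*3|
= |24 - (-6)| = 30

30


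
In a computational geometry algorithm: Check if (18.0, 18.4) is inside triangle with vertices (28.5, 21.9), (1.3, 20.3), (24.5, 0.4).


Cross products: AB x AP = 78.4, BC x BP = 288.25, CA x CP = 211.75
All same sign? yes

Yes, inside


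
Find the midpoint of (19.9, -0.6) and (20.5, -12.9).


M = ((19.9+20.5)/2, ((-0.6)+(-12.9))/2)
= (20.2, -6.75)

(20.2, -6.75)


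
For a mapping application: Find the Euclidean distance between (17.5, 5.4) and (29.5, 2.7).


dx=12, dy=-2.7
d^2 = 12^2 + (-2.7)^2 = 151.29
d = sqrt(151.29) = 12.3

12.3


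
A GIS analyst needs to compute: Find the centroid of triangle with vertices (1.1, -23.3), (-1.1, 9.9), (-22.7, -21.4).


Centroid = ((x_A+x_B+x_C)/3, (y_A+y_B+y_C)/3)
= ((1.1+(-1.1)+(-22.7))/3, ((-23.3)+9.9+(-21.4))/3)
= (-7.5667, -11.6)

(-7.5667, -11.6)


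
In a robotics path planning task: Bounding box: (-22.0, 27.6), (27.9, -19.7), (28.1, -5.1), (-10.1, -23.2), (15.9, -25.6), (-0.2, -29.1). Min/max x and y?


x range: [-22, 28.1]
y range: [-29.1, 27.6]
Bounding box: (-22,-29.1) to (28.1,27.6)

(-22,-29.1) to (28.1,27.6)


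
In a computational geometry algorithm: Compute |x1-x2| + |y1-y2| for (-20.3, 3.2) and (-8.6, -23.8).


|(-20.3)-(-8.6)| + |3.2-(-23.8)| = 11.7 + 27 = 38.7

38.7


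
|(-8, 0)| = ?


|u| = sqrt((-8)^2 + 0^2) = sqrt(64) = 8

8


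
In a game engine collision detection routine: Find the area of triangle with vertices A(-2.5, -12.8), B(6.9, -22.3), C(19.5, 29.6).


Area = |x_A(y_B-y_C) + x_B(y_C-y_A) + x_C(y_A-y_B)|/2
= |129.75 + 292.56 + 185.25|/2
= 607.56/2 = 303.78

303.78


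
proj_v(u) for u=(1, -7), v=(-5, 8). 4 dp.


u.v = -61, |v| = sqrt(89) = 9.434
Scalar projection = u.v / |v| = -61 / sqrt(89) = -6.466

-6.466


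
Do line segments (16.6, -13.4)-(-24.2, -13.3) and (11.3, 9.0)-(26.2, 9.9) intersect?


Cross products: d1=-338.53, d2=-300.32, d3=-913.39, d4=-951.6
d1*d2 < 0 and d3*d4 < 0? no

No, they don't intersect


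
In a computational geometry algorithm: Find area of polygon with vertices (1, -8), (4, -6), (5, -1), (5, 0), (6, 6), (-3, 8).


Shoelace sum: (1*(-6) - 4*(-8)) + (4*(-1) - 5*(-6)) + (5*0 - 5*(-1)) + (5*6 - 6*0) + (6*8 - (-3)*6) + ((-3)*(-8) - 1*8)
= 169
Area = |169|/2 = 84.5

84.5


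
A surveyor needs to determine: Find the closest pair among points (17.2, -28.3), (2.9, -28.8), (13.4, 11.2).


d(P0,P1) = 14.3087, d(P0,P2) = 39.6824, d(P1,P2) = 41.3552
Closest: P0 and P1

Closest pair: (17.2, -28.3) and (2.9, -28.8), distance = 14.3087


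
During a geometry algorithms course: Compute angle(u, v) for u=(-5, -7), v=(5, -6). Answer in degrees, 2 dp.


u.v = 17, |u| = sqrt(74) = 8.6023, |v| = sqrt(61) = 7.8102
cos(theta) = u.v/(|u||v|) = 17/sqrt(4514) = 0.253028
theta = acos(0.253028) = 75.34 degrees

75.34 degrees


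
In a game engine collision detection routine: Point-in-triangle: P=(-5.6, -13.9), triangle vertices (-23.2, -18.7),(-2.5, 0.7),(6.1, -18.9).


Cross products: AB x AP = -242.08, BC x BP = -186.32, CA x CP = -144.16
All same sign? yes

Yes, inside


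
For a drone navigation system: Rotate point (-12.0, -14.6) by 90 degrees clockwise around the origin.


90° CW: (x,y) -> (y, -x)
(-12,-14.6) -> (-14.6, 12)

(-14.6, 12)


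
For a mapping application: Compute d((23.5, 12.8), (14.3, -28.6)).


dx=-9.2, dy=-41.4
d^2 = (-9.2)^2 + (-41.4)^2 = 1798.6
d = sqrt(1798.6) = 42.4099

42.4099


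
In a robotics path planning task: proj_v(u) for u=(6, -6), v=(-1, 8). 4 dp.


u.v = -54, |v| = sqrt(65) = 8.0623
Scalar projection = u.v / |v| = -54 / sqrt(65) = -6.6979

-6.6979


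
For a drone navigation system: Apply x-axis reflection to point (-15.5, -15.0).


Reflection over x-axis: (x,y) -> (x,-y)
(-15.5, -15) -> (-15.5, 15)

(-15.5, 15)


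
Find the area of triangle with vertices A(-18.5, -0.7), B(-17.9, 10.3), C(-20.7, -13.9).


Area = |x_A(y_B-y_C) + x_B(y_C-y_A) + x_C(y_A-y_B)|/2
= |(-447.7) + 236.28 + 227.7|/2
= 16.28/2 = 8.14

8.14


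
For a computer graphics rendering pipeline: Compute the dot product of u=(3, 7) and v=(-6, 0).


u . v = u_x*v_x + u_y*v_y = 3*(-6) + 7*0
= (-18) + 0 = -18

-18


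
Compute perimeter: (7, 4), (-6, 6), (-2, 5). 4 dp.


Sides: (7, 4)->(-6, 6): sqrt(173) = 13.152946, (-6, 6)->(-2, 5): sqrt(17) = 4.123106, (-2, 5)->(7, 4): sqrt(82) = 9.055385
Sum = 26.331437
Perimeter = 26.3314

26.3314


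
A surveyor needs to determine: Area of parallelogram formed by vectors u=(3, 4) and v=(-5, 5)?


|u x v| = |3*5 - 4*(-5)|
= |15 - (-20)| = 35

35


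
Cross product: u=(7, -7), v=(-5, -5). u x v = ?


u x v = u_x*v_y - u_y*v_x = 7*(-5) - (-7)*(-5)
= (-35) - 35 = -70

-70


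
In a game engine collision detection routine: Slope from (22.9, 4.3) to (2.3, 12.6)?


slope = (y2-y1)/(x2-x1) = (12.6-4.3)/(2.3-22.9) = 8.3/(-20.6) = -0.4029

-0.4029


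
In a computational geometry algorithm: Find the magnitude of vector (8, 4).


|u| = sqrt(8^2 + 4^2) = sqrt(80) = 8.9443

8.9443


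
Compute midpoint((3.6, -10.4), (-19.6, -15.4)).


M = ((3.6+(-19.6))/2, ((-10.4)+(-15.4))/2)
= (-8, -12.9)

(-8, -12.9)


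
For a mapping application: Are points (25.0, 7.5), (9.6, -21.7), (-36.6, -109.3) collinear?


Cross product: (9.6-25)*((-109.3)-7.5) - ((-21.7)-7.5)*((-36.6)-25)
= 0

Yes, collinear


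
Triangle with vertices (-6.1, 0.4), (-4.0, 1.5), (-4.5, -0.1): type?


Side lengths squared: AB^2=5.62, BC^2=2.81, CA^2=2.81
Sorted: [2.81, 2.81, 5.62]
By sides: Isosceles, By angles: Right

Isosceles, Right


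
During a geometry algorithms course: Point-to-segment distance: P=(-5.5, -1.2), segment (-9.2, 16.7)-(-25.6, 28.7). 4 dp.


Project P onto AB: t = 0 (clamped to [0,1])
Closest point on segment: (-9.2, 16.7)
Distance: 18.2784

18.2784


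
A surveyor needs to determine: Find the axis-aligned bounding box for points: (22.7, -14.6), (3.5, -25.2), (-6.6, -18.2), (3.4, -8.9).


x range: [-6.6, 22.7]
y range: [-25.2, -8.9]
Bounding box: (-6.6,-25.2) to (22.7,-8.9)

(-6.6,-25.2) to (22.7,-8.9)


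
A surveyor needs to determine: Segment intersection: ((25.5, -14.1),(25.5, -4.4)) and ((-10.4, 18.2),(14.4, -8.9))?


Cross products: d1=171.85, d2=412.41, d3=348.23, d4=107.67
d1*d2 < 0 and d3*d4 < 0? no

No, they don't intersect


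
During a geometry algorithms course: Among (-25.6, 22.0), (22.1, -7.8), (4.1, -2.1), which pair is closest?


d(P0,P1) = 56.2435, d(P0,P2) = 38.2479, d(P1,P2) = 18.8809
Closest: P1 and P2

Closest pair: (22.1, -7.8) and (4.1, -2.1), distance = 18.8809


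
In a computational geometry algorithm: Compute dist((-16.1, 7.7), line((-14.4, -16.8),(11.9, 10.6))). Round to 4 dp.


|cross product| = 690.93
|line direction| = sqrt(1442.45) = 37.9796
Distance = 690.93/sqrt(1442.45) = 18.1921

18.1921


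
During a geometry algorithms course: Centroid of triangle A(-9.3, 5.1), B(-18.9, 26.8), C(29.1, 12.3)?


Centroid = ((x_A+x_B+x_C)/3, (y_A+y_B+y_C)/3)
= (((-9.3)+(-18.9)+29.1)/3, (5.1+26.8+12.3)/3)
= (0.3, 14.7333)

(0.3, 14.7333)


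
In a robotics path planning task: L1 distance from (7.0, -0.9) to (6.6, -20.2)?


|7-6.6| + |(-0.9)-(-20.2)| = 0.4 + 19.3 = 19.7

19.7


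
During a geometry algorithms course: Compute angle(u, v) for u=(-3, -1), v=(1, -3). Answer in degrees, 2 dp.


u.v = 0, |u| = sqrt(10) = 3.1623, |v| = sqrt(10) = 3.1623
cos(theta) = u.v/(|u||v|) = 0/sqrt(100) = 0
theta = acos(0) = 90 degrees

90 degrees


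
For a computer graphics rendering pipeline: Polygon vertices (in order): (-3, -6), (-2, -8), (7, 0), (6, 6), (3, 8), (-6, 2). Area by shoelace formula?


Shoelace sum: ((-3)*(-8) - (-2)*(-6)) + ((-2)*0 - 7*(-8)) + (7*6 - 6*0) + (6*8 - 3*6) + (3*2 - (-6)*8) + ((-6)*(-6) - (-3)*2)
= 236
Area = |236|/2 = 118

118


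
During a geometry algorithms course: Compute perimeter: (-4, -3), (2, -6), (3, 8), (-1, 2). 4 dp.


Sides: (-4, -3)->(2, -6): sqrt(45) = 6.708204, (2, -6)->(3, 8): sqrt(197) = 14.035669, (3, 8)->(-1, 2): sqrt(52) = 7.211103, (-1, 2)->(-4, -3): sqrt(34) = 5.830952
Sum = 33.785928
Perimeter = 33.7859

33.7859


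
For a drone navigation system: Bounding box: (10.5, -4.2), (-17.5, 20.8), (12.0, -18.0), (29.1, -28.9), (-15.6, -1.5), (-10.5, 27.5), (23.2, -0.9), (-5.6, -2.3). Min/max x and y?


x range: [-17.5, 29.1]
y range: [-28.9, 27.5]
Bounding box: (-17.5,-28.9) to (29.1,27.5)

(-17.5,-28.9) to (29.1,27.5)


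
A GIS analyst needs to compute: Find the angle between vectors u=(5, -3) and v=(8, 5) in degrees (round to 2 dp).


u.v = 25, |u| = sqrt(34) = 5.831, |v| = sqrt(89) = 9.434
cos(theta) = u.v/(|u||v|) = 25/sqrt(3026) = 0.45447
theta = acos(0.45447) = 62.97 degrees

62.97 degrees


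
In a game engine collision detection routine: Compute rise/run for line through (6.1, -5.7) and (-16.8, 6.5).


slope = (y2-y1)/(x2-x1) = (6.5-(-5.7))/((-16.8)-6.1) = 12.2/(-22.9) = -0.5328

-0.5328


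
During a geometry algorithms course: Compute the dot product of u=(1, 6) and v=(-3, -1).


u . v = u_x*v_x + u_y*v_y = 1*(-3) + 6*(-1)
= (-3) + (-6) = -9

-9


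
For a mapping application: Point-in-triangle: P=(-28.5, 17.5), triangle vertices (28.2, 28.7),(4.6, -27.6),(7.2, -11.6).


Cross products: AB x AP = -2927.89, BC x BP = 646.86, CA x CP = 2049.81
All same sign? no

No, outside


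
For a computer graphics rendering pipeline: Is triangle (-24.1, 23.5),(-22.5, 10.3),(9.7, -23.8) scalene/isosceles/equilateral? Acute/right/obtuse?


Side lengths squared: AB^2=176.8, BC^2=2199.65, CA^2=3379.73
Sorted: [176.8, 2199.65, 3379.73]
By sides: Scalene, By angles: Obtuse

Scalene, Obtuse


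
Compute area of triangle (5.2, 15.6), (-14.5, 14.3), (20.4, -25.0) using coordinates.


Area = |x_A(y_B-y_C) + x_B(y_C-y_A) + x_C(y_A-y_B)|/2
= |204.36 + 588.7 + 26.52|/2
= 819.58/2 = 409.79

409.79


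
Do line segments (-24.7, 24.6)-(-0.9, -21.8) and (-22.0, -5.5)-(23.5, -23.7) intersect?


Cross products: d1=1320.41, d2=-357.63, d3=-591.1, d4=1086.94
d1*d2 < 0 and d3*d4 < 0? yes

Yes, they intersect


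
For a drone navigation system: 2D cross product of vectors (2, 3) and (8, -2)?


u x v = u_x*v_y - u_y*v_x = 2*(-2) - 3*8
= (-4) - 24 = -28

-28


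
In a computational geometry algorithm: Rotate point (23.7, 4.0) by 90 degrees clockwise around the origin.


90° CW: (x,y) -> (y, -x)
(23.7,4) -> (4, -23.7)

(4, -23.7)


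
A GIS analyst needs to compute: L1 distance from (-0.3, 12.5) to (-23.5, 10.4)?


|(-0.3)-(-23.5)| + |12.5-10.4| = 23.2 + 2.1 = 25.3

25.3


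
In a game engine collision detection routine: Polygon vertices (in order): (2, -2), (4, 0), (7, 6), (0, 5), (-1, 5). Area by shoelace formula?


Shoelace sum: (2*0 - 4*(-2)) + (4*6 - 7*0) + (7*5 - 0*6) + (0*5 - (-1)*5) + ((-1)*(-2) - 2*5)
= 64
Area = |64|/2 = 32

32


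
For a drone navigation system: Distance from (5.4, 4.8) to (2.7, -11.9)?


dx=-2.7, dy=-16.7
d^2 = (-2.7)^2 + (-16.7)^2 = 286.18
d = sqrt(286.18) = 16.9169

16.9169


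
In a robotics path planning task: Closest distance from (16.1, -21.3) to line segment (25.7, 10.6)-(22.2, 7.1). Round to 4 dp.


Project P onto AB: t = 1 (clamped to [0,1])
Closest point on segment: (22.2, 7.1)
Distance: 29.0477

29.0477


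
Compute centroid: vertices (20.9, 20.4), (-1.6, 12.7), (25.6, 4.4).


Centroid = ((x_A+x_B+x_C)/3, (y_A+y_B+y_C)/3)
= ((20.9+(-1.6)+25.6)/3, (20.4+12.7+4.4)/3)
= (14.9667, 12.5)

(14.9667, 12.5)


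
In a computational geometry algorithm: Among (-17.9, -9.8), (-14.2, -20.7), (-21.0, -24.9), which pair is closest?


d(P0,P1) = 11.5109, d(P0,P2) = 15.4149, d(P1,P2) = 7.9925
Closest: P1 and P2

Closest pair: (-14.2, -20.7) and (-21.0, -24.9), distance = 7.9925


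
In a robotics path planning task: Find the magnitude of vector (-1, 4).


|u| = sqrt((-1)^2 + 4^2) = sqrt(17) = 4.1231

4.1231


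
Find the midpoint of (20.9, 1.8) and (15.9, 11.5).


M = ((20.9+15.9)/2, (1.8+11.5)/2)
= (18.4, 6.65)

(18.4, 6.65)


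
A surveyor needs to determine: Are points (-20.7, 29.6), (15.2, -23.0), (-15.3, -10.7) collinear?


Cross product: (15.2-(-20.7))*((-10.7)-29.6) - ((-23)-29.6)*((-15.3)-(-20.7))
= -1162.73

No, not collinear


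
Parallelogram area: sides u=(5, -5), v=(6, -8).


|u x v| = |5*(-8) - (-5)*6|
= |(-40) - (-30)| = 10

10


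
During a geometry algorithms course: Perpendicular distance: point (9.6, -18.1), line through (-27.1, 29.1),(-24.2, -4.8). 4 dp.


|cross product| = 1107.25
|line direction| = sqrt(1157.62) = 34.0238
Distance = 1107.25/sqrt(1157.62) = 32.5434

32.5434


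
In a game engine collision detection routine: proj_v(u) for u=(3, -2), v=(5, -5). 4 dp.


u.v = 25, |v| = sqrt(50) = 7.0711
Scalar projection = u.v / |v| = 25 / sqrt(50) = 3.5355

3.5355


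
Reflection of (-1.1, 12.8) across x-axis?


Reflection over x-axis: (x,y) -> (x,-y)
(-1.1, 12.8) -> (-1.1, -12.8)

(-1.1, -12.8)


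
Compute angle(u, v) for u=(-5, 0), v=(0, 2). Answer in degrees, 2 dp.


u.v = 0, |u| = sqrt(25) = 5, |v| = sqrt(4) = 2
cos(theta) = u.v/(|u||v|) = 0/sqrt(100) = 0
theta = acos(0) = 90 degrees

90 degrees


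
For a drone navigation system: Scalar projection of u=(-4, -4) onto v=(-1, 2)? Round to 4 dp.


u.v = -4, |v| = sqrt(5) = 2.2361
Scalar projection = u.v / |v| = -4 / sqrt(5) = -1.7889

-1.7889


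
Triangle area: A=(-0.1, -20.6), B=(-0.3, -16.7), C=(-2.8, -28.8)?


Area = |x_A(y_B-y_C) + x_B(y_C-y_A) + x_C(y_A-y_B)|/2
= |(-1.21) + 2.46 + 10.92|/2
= 12.17/2 = 6.085

6.085


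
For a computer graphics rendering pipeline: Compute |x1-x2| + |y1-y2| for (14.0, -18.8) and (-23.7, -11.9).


|14-(-23.7)| + |(-18.8)-(-11.9)| = 37.7 + 6.9 = 44.6

44.6


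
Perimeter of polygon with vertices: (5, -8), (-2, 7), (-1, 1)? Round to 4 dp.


Sides: (5, -8)->(-2, 7): sqrt(274) = 16.552945, (-2, 7)->(-1, 1): sqrt(37) = 6.082763, (-1, 1)->(5, -8): sqrt(117) = 10.816654
Sum = 33.452362
Perimeter = 33.4524

33.4524


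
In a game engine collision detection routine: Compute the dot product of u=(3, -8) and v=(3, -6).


u . v = u_x*v_x + u_y*v_y = 3*3 + (-8)*(-6)
= 9 + 48 = 57

57


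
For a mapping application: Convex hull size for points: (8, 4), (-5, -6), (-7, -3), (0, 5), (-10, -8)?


Convex hull vertices (CCW): (-10, -8), (-5, -6), (8, 4), (0, 5), (-7, -3)
Count = 5

5


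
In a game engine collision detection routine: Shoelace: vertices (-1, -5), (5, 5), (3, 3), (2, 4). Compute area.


Shoelace sum: ((-1)*5 - 5*(-5)) + (5*3 - 3*5) + (3*4 - 2*3) + (2*(-5) - (-1)*4)
= 20
Area = |20|/2 = 10

10


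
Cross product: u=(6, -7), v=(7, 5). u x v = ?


u x v = u_x*v_y - u_y*v_x = 6*5 - (-7)*7
= 30 - (-49) = 79

79


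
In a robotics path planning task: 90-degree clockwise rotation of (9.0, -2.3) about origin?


90° CW: (x,y) -> (y, -x)
(9,-2.3) -> (-2.3, -9)

(-2.3, -9)


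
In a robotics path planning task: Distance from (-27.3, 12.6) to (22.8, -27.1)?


dx=50.1, dy=-39.7
d^2 = 50.1^2 + (-39.7)^2 = 4086.1
d = sqrt(4086.1) = 63.9226

63.9226


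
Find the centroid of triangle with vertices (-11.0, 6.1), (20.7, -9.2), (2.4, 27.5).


Centroid = ((x_A+x_B+x_C)/3, (y_A+y_B+y_C)/3)
= (((-11)+20.7+2.4)/3, (6.1+(-9.2)+27.5)/3)
= (4.0333, 8.1333)

(4.0333, 8.1333)


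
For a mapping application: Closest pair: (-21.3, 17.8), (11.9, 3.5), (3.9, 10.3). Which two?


d(P0,P1) = 36.1487, d(P0,P2) = 26.2924, d(P1,P2) = 10.4995
Closest: P1 and P2

Closest pair: (11.9, 3.5) and (3.9, 10.3), distance = 10.4995


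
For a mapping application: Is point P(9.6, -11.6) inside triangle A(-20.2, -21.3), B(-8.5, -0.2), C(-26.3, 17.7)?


Cross products: AB x AP = -515.29, BC x BP = -121.07, CA x CP = 1221.37
All same sign? no

No, outside


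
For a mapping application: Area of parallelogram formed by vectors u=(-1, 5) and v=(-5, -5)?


|u x v| = |(-1)*(-5) - 5*(-5)|
= |5 - (-25)| = 30

30


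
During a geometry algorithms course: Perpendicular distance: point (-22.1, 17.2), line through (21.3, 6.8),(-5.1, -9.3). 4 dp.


|cross product| = 973.3
|line direction| = sqrt(956.17) = 30.922
Distance = 973.3/sqrt(956.17) = 31.476

31.476


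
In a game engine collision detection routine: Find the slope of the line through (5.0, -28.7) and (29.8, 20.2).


slope = (y2-y1)/(x2-x1) = (20.2-(-28.7))/(29.8-5) = 48.9/24.8 = 1.9718

1.9718


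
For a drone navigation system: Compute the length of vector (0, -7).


|u| = sqrt(0^2 + (-7)^2) = sqrt(49) = 7

7


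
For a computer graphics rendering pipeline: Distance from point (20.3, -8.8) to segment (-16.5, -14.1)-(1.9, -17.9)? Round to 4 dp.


Project P onto AB: t = 1 (clamped to [0,1])
Closest point on segment: (1.9, -17.9)
Distance: 20.5273

20.5273


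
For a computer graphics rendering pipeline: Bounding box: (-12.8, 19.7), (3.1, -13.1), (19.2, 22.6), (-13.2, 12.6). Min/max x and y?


x range: [-13.2, 19.2]
y range: [-13.1, 22.6]
Bounding box: (-13.2,-13.1) to (19.2,22.6)

(-13.2,-13.1) to (19.2,22.6)


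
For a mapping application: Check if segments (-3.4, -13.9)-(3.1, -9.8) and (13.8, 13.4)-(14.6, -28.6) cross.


Cross products: d1=-744.24, d2=-467.96, d3=106.93, d4=-169.35
d1*d2 < 0 and d3*d4 < 0? no

No, they don't intersect


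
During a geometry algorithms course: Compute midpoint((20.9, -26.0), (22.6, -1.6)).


M = ((20.9+22.6)/2, ((-26)+(-1.6))/2)
= (21.75, -13.8)

(21.75, -13.8)


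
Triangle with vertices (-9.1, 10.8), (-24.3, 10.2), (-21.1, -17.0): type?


Side lengths squared: AB^2=231.4, BC^2=750.08, CA^2=916.84
Sorted: [231.4, 750.08, 916.84]
By sides: Scalene, By angles: Acute

Scalene, Acute


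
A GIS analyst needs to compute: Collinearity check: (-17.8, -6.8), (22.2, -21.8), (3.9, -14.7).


Cross product: (22.2-(-17.8))*((-14.7)-(-6.8)) - ((-21.8)-(-6.8))*(3.9-(-17.8))
= 9.5

No, not collinear


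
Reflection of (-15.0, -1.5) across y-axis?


Reflection over y-axis: (x,y) -> (-x,y)
(-15, -1.5) -> (15, -1.5)

(15, -1.5)


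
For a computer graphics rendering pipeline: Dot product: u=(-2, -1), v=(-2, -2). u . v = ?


u . v = u_x*v_x + u_y*v_y = (-2)*(-2) + (-1)*(-2)
= 4 + 2 = 6

6


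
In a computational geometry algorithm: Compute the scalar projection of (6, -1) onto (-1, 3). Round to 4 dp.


u.v = -9, |v| = sqrt(10) = 3.1623
Scalar projection = u.v / |v| = -9 / sqrt(10) = -2.846

-2.846


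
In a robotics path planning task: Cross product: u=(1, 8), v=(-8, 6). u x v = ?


u x v = u_x*v_y - u_y*v_x = 1*6 - 8*(-8)
= 6 - (-64) = 70

70


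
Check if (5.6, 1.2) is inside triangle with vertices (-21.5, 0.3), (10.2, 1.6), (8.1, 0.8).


Cross products: AB x AP = -6.7, BC x BP = -2.84, CA x CP = -13.09
All same sign? yes

Yes, inside


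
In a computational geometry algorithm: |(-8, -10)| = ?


|u| = sqrt((-8)^2 + (-10)^2) = sqrt(164) = 12.8062

12.8062


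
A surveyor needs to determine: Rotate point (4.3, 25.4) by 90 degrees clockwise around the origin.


90° CW: (x,y) -> (y, -x)
(4.3,25.4) -> (25.4, -4.3)

(25.4, -4.3)


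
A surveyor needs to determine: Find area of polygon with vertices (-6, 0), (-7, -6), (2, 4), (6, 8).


Shoelace sum: ((-6)*(-6) - (-7)*0) + ((-7)*4 - 2*(-6)) + (2*8 - 6*4) + (6*0 - (-6)*8)
= 60
Area = |60|/2 = 30

30


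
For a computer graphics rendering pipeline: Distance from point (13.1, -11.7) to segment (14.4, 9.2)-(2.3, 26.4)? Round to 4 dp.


Project P onto AB: t = 0 (clamped to [0,1])
Closest point on segment: (14.4, 9.2)
Distance: 20.9404

20.9404


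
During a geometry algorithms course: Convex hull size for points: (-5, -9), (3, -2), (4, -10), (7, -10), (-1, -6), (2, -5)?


Convex hull vertices (CCW): (-5, -9), (4, -10), (7, -10), (3, -2)
Count = 4

4


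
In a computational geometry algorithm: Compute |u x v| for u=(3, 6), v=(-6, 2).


|u x v| = |3*2 - 6*(-6)|
= |6 - (-36)| = 42

42


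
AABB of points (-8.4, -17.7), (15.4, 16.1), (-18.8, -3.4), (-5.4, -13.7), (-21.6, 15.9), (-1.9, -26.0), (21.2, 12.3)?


x range: [-21.6, 21.2]
y range: [-26, 16.1]
Bounding box: (-21.6,-26) to (21.2,16.1)

(-21.6,-26) to (21.2,16.1)


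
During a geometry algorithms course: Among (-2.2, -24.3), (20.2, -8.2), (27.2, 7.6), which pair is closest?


d(P0,P1) = 27.5857, d(P0,P2) = 43.3817, d(P1,P2) = 17.2812
Closest: P1 and P2

Closest pair: (20.2, -8.2) and (27.2, 7.6), distance = 17.2812


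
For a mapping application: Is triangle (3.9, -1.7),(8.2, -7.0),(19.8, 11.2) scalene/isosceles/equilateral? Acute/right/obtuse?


Side lengths squared: AB^2=46.58, BC^2=465.8, CA^2=419.22
Sorted: [46.58, 419.22, 465.8]
By sides: Scalene, By angles: Right

Scalene, Right


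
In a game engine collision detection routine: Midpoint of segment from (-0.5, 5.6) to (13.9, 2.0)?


M = (((-0.5)+13.9)/2, (5.6+2)/2)
= (6.7, 3.8)

(6.7, 3.8)


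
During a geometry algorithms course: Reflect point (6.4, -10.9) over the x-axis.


Reflection over x-axis: (x,y) -> (x,-y)
(6.4, -10.9) -> (6.4, 10.9)

(6.4, 10.9)


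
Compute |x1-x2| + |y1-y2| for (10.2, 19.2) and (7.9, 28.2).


|10.2-7.9| + |19.2-28.2| = 2.3 + 9 = 11.3

11.3


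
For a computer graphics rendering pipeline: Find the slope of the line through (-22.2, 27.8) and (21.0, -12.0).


slope = (y2-y1)/(x2-x1) = ((-12)-27.8)/(21-(-22.2)) = (-39.8)/43.2 = -0.9213

-0.9213


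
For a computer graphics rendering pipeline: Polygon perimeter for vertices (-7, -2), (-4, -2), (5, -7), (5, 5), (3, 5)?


Sides: (-7, -2)->(-4, -2): sqrt(9) = 3, (-4, -2)->(5, -7): sqrt(106) = 10.29563, (5, -7)->(5, 5): sqrt(144) = 12, (5, 5)->(3, 5): sqrt(4) = 2, (3, 5)->(-7, -2): sqrt(149) = 12.206556
Sum = 39.502186
Perimeter = 39.5022

39.5022


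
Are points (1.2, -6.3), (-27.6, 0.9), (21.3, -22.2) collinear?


Cross product: ((-27.6)-1.2)*((-22.2)-(-6.3)) - (0.9-(-6.3))*(21.3-1.2)
= 313.2

No, not collinear


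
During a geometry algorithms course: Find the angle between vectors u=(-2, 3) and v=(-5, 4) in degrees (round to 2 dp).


u.v = 22, |u| = sqrt(13) = 3.6056, |v| = sqrt(41) = 6.4031
cos(theta) = u.v/(|u||v|) = 22/sqrt(533) = 0.952926
theta = acos(0.952926) = 17.65 degrees

17.65 degrees


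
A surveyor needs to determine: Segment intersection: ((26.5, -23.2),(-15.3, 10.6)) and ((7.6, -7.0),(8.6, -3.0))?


Cross products: d1=-91.8, d2=109.2, d3=-38.34, d4=-239.34
d1*d2 < 0 and d3*d4 < 0? no

No, they don't intersect


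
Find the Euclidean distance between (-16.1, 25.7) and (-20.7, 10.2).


dx=-4.6, dy=-15.5
d^2 = (-4.6)^2 + (-15.5)^2 = 261.41
d = sqrt(261.41) = 16.1682

16.1682


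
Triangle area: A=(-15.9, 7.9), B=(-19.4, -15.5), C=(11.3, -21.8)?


Area = |x_A(y_B-y_C) + x_B(y_C-y_A) + x_C(y_A-y_B)|/2
= |(-100.17) + 576.18 + 264.42|/2
= 740.43/2 = 370.215

370.215


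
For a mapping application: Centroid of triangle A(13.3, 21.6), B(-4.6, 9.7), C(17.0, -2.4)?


Centroid = ((x_A+x_B+x_C)/3, (y_A+y_B+y_C)/3)
= ((13.3+(-4.6)+17)/3, (21.6+9.7+(-2.4))/3)
= (8.5667, 9.6333)

(8.5667, 9.6333)


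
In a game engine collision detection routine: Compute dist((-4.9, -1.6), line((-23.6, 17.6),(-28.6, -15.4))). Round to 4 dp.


|cross product| = 713.1
|line direction| = sqrt(1114) = 33.3766
Distance = 713.1/sqrt(1114) = 21.3652

21.3652


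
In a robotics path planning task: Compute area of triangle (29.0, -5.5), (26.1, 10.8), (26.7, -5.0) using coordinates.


Area = |x_A(y_B-y_C) + x_B(y_C-y_A) + x_C(y_A-y_B)|/2
= |458.2 + 13.05 + (-435.21)|/2
= 36.04/2 = 18.02

18.02
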